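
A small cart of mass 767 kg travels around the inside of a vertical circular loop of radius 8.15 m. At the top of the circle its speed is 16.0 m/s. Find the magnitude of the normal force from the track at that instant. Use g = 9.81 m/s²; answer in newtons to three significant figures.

16600 N

At the top, both N and the weight mg point inward (toward the centre), so N + mg = mv²/r.
N = m(v²/r − g) = 767 × ((16.0)²/8.15 − 9.81) = 767 × (31.41 − 9.81) = 767 × 21.60 = 16570 N.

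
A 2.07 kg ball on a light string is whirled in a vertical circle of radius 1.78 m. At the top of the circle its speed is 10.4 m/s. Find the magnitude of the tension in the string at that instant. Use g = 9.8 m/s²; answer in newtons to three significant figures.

105 N

At the top, both T and the weight mg point inward (toward the centre), so T + mg = mv²/r.
T = m(v²/r − g) = 2.07 × ((10.4)²/1.78 − 9.8) = 2.07 × (60.76 − 9.8) = 2.07 × 50.96 = 105.5 N.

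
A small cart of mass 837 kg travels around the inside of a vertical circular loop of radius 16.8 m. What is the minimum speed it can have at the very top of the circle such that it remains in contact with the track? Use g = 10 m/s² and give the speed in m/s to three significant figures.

At the highest point the centre is directly below, so both the weight and N act inward: N + mg = mv²/r.
At minimum speed N → 0, so mg = mv_min²/r ⇒ v_min = √(g r) = √(10.0 × 16.8) = 12.96 m/s.

13.0 m/s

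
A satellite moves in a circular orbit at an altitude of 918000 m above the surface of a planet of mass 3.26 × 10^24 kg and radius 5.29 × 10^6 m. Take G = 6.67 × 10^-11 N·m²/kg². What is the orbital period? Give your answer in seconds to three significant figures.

r = R + h = 5.29 × 10^6 + 918000 = 6.208 × 10^6 m. Gravity provides the centripetal force: G M m / r² = m v² / r ⇒ v = √(GM/r) = 5918 m/s.
T = 2πr/v = 2π × 6.208 × 10^6 / 5918 = 6591 s.

6590 s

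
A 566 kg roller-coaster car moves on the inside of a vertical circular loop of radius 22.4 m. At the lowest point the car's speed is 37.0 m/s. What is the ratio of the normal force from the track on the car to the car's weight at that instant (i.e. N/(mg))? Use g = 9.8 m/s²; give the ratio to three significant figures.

7.24

At the bottom, N − mg = mv²/r, so N = m(v²/r + g) and N/(mg) = v²/(rg) + 1 = (37.0)²/(22.4 × 9.8) + 1 = 6.236 + 1 = 7.236.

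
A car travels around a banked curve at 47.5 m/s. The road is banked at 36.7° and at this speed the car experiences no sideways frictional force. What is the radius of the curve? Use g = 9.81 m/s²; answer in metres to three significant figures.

309 m

Frictionless banking: tanθ = v²/(rg), so r = v²/(g tanθ).
r = (47.5)²/(9.81 × tan 36.7°) = 2256/(9.81 × 0.7454) = 2256/7.312 = 308.6 m.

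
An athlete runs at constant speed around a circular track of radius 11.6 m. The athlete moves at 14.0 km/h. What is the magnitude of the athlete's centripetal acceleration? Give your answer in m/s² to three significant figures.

1.30 m/s²

v = 14.0 km/h = 14.0/3.6 = 3.889 m/s.
a_c = v²/r = (3.889)²/11.6 = 15.12/11.6 = 1.304 m/s².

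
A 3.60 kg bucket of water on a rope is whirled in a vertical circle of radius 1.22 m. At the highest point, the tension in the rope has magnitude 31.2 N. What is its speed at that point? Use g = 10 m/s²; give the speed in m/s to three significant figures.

4.77 m/s

At the top, T + mg = mv²/r, so v = √(r(T/m + g)) = √(1.22 × (31.2/3.60 + 10.0)) = √(1.22 × 18.67) = √22.77 = 4.772 m/s.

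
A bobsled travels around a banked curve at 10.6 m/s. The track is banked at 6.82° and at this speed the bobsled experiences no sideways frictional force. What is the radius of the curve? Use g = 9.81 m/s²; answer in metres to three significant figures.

95.8 m

Frictionless banking: tanθ = v²/(rg), so r = v²/(g tanθ).
r = (10.6)²/(9.81 × tan 6.82°) = 112.4/(9.81 × 0.1196) = 112.4/1.173 = 95.77 m.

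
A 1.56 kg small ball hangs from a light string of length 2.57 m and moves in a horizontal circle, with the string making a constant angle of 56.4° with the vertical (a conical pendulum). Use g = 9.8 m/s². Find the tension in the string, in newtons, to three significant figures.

Vertically the bob has no acceleration, so T cosθ = mg.
T = mg/cosθ = 1.56 × 9.8 / cos 56.4° = 15.29/0.5534 = 27.63 N.

27.6 N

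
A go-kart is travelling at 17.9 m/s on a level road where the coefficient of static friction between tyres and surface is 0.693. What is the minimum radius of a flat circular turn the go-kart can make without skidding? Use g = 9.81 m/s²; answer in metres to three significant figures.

47.1 m

At the limit, μ_s m g = m v²/r, so r_min = v²/(μ_s g) = (17.9)²/(0.693 × 9.81) = 320.4/6.798 = 47.13 m.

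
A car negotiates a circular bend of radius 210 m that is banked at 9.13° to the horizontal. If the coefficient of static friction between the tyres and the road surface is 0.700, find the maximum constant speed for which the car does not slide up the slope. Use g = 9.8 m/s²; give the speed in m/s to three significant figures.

At the maximum speed, friction acts down the slope at its limiting value f = μN. Radially (horizontal, toward centre): N sinθ + μN cosθ = mv²/r. Vertically: N cosθ − μN sinθ = mg.
Dividing: v² = r g (sinθ + μcosθ)/(cosθ − μsinθ).
sinθ + μcosθ = 0.1587 + 0.700×0.9873 = 0.8498; cosθ − μsinθ = 0.9873 − 0.700×0.1587 = 0.8763.
v² = 210 × 9.8 × 0.8498/0.8763 = 1996 m²/s², so v = 44.68 m/s.

44.7 m/s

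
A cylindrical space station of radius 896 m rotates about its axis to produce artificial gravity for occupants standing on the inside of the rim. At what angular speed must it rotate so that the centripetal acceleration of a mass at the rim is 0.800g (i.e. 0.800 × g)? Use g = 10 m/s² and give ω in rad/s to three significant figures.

0.0945 rad/s

Centripetal acceleration a_c = ω²r. Setting ω²r = 0.800g:
ω = √(0.800g / r) = √(0.800 × 10.0 / 896) = √0.008929 = 0.09449 rad/s.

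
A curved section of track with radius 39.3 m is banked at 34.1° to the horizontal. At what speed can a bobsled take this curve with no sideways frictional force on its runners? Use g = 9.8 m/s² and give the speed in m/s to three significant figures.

On a frictionless banked curve, N sinθ = mv²/r and N cosθ = mg, so tanθ = v²/(rg).
v = √(r g tanθ) = √(39.3 × 9.8 × tan 34.1°) = √(39.3 × 9.8 × 0.6771) = √260.8 = 16.15 m/s.

16.1 m/s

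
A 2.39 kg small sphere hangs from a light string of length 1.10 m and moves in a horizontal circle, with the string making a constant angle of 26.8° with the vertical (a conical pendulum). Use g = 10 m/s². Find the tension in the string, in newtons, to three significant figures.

Vertically the bob has no acceleration, so T cosθ = mg.
T = mg/cosθ = 2.39 × 10.0 / cos 26.8° = 23.90/0.8926 = 26.78 N.

26.8 N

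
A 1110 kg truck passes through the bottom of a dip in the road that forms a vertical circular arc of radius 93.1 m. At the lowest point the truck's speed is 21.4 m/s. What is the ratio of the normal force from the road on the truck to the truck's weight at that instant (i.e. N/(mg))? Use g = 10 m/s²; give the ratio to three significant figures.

At the bottom, N − mg = mv²/r, so N = m(v²/r + g) and N/(mg) = v²/(rg) + 1 = (21.4)²/(93.1 × 10.0) + 1 = 0.4919 + 1 = 1.492.

1.49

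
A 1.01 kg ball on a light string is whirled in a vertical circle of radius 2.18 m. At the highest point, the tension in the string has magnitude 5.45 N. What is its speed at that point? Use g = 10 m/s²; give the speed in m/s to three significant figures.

At the top, T + mg = mv²/r, so v = √(r(T/m + g)) = √(2.18 × (5.45/1.01 + 10.0)) = √(2.18 × 15.40) = √33.56 = 5.793 m/s.

5.79 m/s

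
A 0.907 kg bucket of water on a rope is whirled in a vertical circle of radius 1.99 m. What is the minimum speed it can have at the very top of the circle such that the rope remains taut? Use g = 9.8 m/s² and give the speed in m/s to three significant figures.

4.42 m/s

At the highest point the centre is directly below, so both the weight and T act inward: T + mg = mv²/r.
At minimum speed T → 0, so mg = mv_min²/r ⇒ v_min = √(g r) = √(9.8 × 1.99) = 4.416 m/s.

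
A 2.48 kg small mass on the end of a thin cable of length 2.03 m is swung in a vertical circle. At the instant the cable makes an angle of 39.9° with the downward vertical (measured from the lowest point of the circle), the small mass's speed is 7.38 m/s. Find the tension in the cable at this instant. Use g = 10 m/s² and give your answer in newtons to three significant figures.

85.6 N

Take the radial direction toward the centre of the circle as positive. The component of the weight along the string toward the centre is −mg cos φ (φ measured from the bottom), so Newton's second law along the string gives T − mg cos φ = m v²/r.
cos 39.9° = 0.7672, so T = m(v²/r + g cos φ) = 2.48 × ((7.38)²/2.03 + 10.0 × 0.7672) = 2.48 × (26.83 + (7.672)) = 2.48 × 34.50 = 85.56 N.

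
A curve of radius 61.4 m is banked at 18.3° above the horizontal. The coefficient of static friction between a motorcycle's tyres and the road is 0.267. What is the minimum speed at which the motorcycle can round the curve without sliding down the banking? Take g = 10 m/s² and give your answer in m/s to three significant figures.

6.00 m/s

At the minimum speed, friction acts up the slope at its limiting value f = μN. Radially (horizontal, toward centre): N sinθ − μN cosθ = mv²/r. Vertically: N cosθ + μN sinθ = mg.
Dividing: v² = r g (sinθ − μcosθ)/(cosθ + μsinθ).
sinθ − μcosθ = 0.3140 − 0.267×0.9494 = 0.06050; cosθ + μsinθ = 0.9494 + 0.267×0.3140 = 1.033.
v² = 61.4 × 10.0 × 0.06050/1.033 = 35.95 m²/s², so v = 5.996 m/s.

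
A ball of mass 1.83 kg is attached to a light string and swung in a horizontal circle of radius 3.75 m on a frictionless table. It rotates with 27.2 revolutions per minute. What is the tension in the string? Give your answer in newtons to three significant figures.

55.7 N

ω = 27.2 rev/min × 2π/60 = 2.848 rad/s, so v = ωr = 2.848 × 3.75 = 10.68 m/s.
The tension is the only horizontal force, so it supplies the full centripetal force: T = m v²/r = 1.83 × (10.68)²/3.75 = 1.83 × 114.1/3.75 = 55.68 N.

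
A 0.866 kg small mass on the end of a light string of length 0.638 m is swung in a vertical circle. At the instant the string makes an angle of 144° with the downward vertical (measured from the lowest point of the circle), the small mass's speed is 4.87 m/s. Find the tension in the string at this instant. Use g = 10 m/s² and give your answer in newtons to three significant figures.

Take the radial direction toward the centre of the circle as positive. The component of the weight along the string toward the centre is −mg cos φ (φ measured from the bottom), so Newton's second law along the string gives T − mg cos φ = m v²/r.
cos 144° = -0.8090, so T = m(v²/r + g cos φ) = 0.866 × ((4.87)²/0.638 + 10.0 × -0.8090) = 0.866 × (37.17 + (-8.090)) = 0.866 × 29.08 = 25.19 N.

25.2 N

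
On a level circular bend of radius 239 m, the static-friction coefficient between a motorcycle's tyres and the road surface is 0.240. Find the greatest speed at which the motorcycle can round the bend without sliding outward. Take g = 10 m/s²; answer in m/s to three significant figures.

The only inward force on a level bend is static friction, so at the limit f_s = μ_s N = μ_s m g = m v²/r.
Mass cancels: v_max = √(μ_s g r) = √(0.240 × 10.0 × 239) = √573.6 = 23.95 m/s.

23.9 m/s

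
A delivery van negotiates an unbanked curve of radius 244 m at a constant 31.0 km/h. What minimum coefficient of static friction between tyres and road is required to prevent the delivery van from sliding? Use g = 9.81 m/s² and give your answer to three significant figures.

0.0310

v = 31.0/3.6 = 8.611 m/s.
Friction provides the centripetal force: μ_s m g = m v²/r, so μ_s = v²/(g r) = (8.611)²/(9.81 × 244) = 74.15/2394 = 0.03098.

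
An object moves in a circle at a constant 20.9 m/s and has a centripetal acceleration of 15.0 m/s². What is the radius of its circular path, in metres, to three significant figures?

a_c = v²/r ⇒ r = v²/a_c = (20.9)²/15.0 = 436.8/15.0 = 29.12 m.

29.1 m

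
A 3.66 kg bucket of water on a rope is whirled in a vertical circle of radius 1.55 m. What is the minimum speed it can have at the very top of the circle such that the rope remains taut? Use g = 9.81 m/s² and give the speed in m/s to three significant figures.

3.90 m/s

At the top, both weight mg and T point toward the centre: T + mg = mv²/r.
At minimum speed T → 0, so mg = mv_min²/r ⇒ v_min = √(g r) = √(9.81 × 1.55) = 3.899 m/s.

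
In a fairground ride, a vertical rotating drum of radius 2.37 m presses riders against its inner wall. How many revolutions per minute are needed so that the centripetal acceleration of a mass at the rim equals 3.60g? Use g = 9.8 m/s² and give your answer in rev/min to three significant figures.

Require ω²r = 3.60g, so ω = √(3.60 × 9.8/2.37) = 3.858 rad/s.
In rev/min: ω × 60/(2π) = 3.858 × 60/(2π) = 36.84 rev/min.

36.8 rev/min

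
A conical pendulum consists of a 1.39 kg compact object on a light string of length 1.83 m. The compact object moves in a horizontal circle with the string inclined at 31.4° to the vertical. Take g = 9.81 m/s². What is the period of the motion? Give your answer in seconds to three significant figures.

r = L sinθ = 0.9534 m. From T sinθ = mω²r and T cosθ = mg: tanθ = ω²r/g, so ω² = g tanθ / r = g/(L cosθ).
ω = √(g/(L cosθ)) = √(9.81/(1.83 × 0.8536)) = √6.280 = 2.506 rad/s.
Period = 2π/ω = 2.507 s.

2.51 s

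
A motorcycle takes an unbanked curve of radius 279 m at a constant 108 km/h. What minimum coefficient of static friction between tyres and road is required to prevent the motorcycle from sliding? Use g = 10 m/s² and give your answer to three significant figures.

0.323

v = 108/3.6 = 30.00 m/s.
Friction provides the centripetal force: μ_s m g = m v²/r, so μ_s = v²/(g r) = (30.00)²/(10.0 × 279) = 900.0/2790 = 0.3226.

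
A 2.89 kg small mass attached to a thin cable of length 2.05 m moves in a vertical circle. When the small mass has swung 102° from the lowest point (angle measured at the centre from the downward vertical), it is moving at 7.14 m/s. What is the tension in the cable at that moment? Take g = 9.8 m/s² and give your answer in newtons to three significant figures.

66.0 N

Take the radial direction toward the centre of the circle as positive. The component of the weight along the string toward the centre is −mg cos φ (φ measured from the bottom), so Newton's second law along the string gives T − mg cos φ = m v²/r.
cos 102° = -0.2079, so T = m(v²/r + g cos φ) = 2.89 × ((7.14)²/2.05 + 9.8 × -0.2079) = 2.89 × (24.87 + (-2.038)) = 2.89 × 22.83 = 65.98 N.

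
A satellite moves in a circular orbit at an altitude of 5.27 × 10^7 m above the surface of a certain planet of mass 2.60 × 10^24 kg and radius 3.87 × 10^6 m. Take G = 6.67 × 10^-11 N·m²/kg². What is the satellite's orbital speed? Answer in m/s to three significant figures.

1750 m/s

Orbital radius r = R + h = 3.87 × 10^6 + 5.27 × 10^7 = 5.657 × 10^7 m.
Gravity supplies the centripetal force: G M m / r² = m v² / r, so v = √(GM/r).
v = √(6.67 × 10^-11 × 2.60 × 10^24 / 5.657 × 10^7) = √(3.066 × 10^6) = 1751 m/s.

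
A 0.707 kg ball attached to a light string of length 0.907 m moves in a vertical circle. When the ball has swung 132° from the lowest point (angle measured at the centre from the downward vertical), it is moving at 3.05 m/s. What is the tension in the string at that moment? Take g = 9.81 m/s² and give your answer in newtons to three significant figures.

Take the radial direction toward the centre of the circle as positive. The component of the weight along the string toward the centre is −mg cos φ (φ measured from the bottom), so Newton's second law along the string gives T − mg cos φ = m v²/r.
cos 132° = -0.6691, so T = m(v²/r + g cos φ) = 0.707 × ((3.05)²/0.907 + 9.81 × -0.6691) = 0.707 × (10.26 + (-6.564)) = 0.707 × 3.692 = 2.610 N.

2.61 N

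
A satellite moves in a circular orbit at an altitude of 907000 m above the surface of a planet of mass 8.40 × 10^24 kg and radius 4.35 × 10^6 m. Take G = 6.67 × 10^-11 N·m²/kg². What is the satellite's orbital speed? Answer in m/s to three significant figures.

Orbital radius r = R + h = 4.35 × 10^6 + 907000 = 5.257 × 10^6 m.
Gravity supplies the centripetal force: G M m / r² = m v² / r, so v = √(GM/r).
v = √(6.67 × 10^-11 × 8.40 × 10^24 / 5.257 × 10^6) = √(1.066 × 10^8) = 10320 m/s.

10300 m/s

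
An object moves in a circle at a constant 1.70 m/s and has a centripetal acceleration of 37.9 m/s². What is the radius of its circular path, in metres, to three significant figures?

a_c = v²/r ⇒ r = v²/a_c = (1.70)²/37.9 = 2.890/37.9 = 0.07625 m.

0.0763 m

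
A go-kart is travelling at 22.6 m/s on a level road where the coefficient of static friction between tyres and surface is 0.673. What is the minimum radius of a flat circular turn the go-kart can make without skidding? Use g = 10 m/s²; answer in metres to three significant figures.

75.9 m

At the limit, μ_s m g = m v²/r, so r_min = v²/(μ_s g) = (22.6)²/(0.673 × 10.0) = 510.8/6.730 = 75.89 m.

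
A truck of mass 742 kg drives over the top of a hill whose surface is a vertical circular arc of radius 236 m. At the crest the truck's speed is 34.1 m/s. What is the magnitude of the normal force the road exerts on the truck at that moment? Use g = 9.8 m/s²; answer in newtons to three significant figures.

3620 N

At the crest the centripetal acceleration points downward (toward the centre of the arc), so mg − N = mv²/r.
N = m(g − v²/r) = 742 × (9.8 − (34.1)²/236) = 742 × (9.8 − 4.927) = 742 × 4.873 = 3616 N.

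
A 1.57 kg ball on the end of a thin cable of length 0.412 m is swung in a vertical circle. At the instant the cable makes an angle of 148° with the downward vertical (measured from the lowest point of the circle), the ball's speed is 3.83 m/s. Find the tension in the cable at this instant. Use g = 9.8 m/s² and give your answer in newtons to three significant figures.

Take the radial direction toward the centre of the circle as positive. The component of the weight along the string toward the centre is −mg cos φ (φ measured from the bottom), so Newton's second law along the string gives T − mg cos φ = m v²/r.
cos 148° = -0.8480, so T = m(v²/r + g cos φ) = 1.57 × ((3.83)²/0.412 + 9.8 × -0.8480) = 1.57 × (35.60 + (-8.311)) = 1.57 × 27.29 = 42.85 N.

42.9 N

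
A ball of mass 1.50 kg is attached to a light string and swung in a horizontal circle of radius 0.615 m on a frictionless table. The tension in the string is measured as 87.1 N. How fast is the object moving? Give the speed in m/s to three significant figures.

5.98 m/s

T = m v²/r ⇒ v = √(T r / m) = √(87.1 × 0.615 / 1.50) = √35.71 = 5.976 m/s.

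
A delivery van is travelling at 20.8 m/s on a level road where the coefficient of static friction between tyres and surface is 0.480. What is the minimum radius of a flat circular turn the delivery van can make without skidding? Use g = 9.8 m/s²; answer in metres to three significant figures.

At the limit, μ_s m g = m v²/r, so r_min = v²/(μ_s g) = (20.8)²/(0.480 × 9.8) = 432.6/4.704 = 91.97 m.

92.0 m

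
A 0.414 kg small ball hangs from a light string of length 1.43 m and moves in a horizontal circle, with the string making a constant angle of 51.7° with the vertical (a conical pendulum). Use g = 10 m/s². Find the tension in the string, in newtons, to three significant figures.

Vertically the bob has no acceleration, so T cosθ = mg.
T = mg/cosθ = 0.414 × 10.0 / cos 51.7° = 4.140/0.6198 = 6.680 N.

6.68 N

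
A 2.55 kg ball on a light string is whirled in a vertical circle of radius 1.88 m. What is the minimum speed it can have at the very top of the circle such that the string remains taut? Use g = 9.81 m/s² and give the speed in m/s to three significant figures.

4.29 m/s

At the highest point the centre is directly below, so both the weight and T act inward: T + mg = mv²/r.
At minimum speed T → 0, so mg = mv_min²/r ⇒ v_min = √(g r) = √(9.81 × 1.88) = 4.295 m/s.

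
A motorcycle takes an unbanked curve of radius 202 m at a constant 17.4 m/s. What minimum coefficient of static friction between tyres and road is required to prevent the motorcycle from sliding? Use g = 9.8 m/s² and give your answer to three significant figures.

0.153

Friction provides the centripetal force: μ_s m g = m v²/r, so μ_s = v²/(g r) = (17.40)²/(9.8 × 202) = 302.8/1980 = 0.1529.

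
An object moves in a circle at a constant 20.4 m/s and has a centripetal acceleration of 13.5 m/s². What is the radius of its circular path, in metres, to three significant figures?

a_c = v²/r ⇒ r = v²/a_c = (20.4)²/13.5 = 416.2/13.5 = 30.83 m.

30.8 m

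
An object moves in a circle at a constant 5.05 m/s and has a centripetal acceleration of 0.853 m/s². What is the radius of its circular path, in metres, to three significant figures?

a_c = v²/r ⇒ r = v²/a_c = (5.05)²/0.853 = 25.50/0.853 = 29.90 m.

29.9 m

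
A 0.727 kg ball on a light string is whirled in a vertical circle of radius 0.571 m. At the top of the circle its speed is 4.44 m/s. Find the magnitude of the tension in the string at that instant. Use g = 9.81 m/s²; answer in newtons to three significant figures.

At the top, both T and the weight mg point inward (toward the centre), so T + mg = mv²/r.
T = m(v²/r − g) = 0.727 × ((4.44)²/0.571 − 9.81) = 0.727 × (34.52 − 9.81) = 0.727 × 24.71 = 17.97 N.

18.0 N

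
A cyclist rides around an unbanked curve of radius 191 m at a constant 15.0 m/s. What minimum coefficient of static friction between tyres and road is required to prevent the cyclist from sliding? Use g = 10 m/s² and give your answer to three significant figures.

Friction provides the centripetal force: μ_s m g = m v²/r, so μ_s = v²/(g r) = (15.00)²/(10.0 × 191) = 225.0/1910 = 0.1178.

0.118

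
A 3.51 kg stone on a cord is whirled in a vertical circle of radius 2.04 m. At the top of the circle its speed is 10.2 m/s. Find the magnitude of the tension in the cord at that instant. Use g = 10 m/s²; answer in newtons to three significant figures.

At the top, both T and the weight mg point inward (toward the centre), so T + mg = mv²/r.
T = m(v²/r − g) = 3.51 × ((10.2)²/2.04 − 10.0) = 3.51 × (51.00 − 10.0) = 3.51 × 41.00 = 143.9 N.

144 N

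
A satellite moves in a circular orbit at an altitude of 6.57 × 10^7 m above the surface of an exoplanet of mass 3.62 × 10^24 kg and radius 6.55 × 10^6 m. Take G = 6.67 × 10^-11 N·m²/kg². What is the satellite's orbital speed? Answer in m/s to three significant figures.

Orbital radius r = R + h = 6.55 × 10^6 + 6.57 × 10^7 = 7.225 × 10^7 m.
Gravity supplies the centripetal force: G M m / r² = m v² / r, so v = √(GM/r).
v = √(6.67 × 10^-11 × 3.62 × 10^24 / 7.225 × 10^7) = √(3.342 × 10^6) = 1828 m/s.

1830 m/s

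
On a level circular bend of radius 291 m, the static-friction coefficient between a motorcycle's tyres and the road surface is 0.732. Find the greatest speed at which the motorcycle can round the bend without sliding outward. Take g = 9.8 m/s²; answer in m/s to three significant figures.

45.7 m/s

The only inward force on a level bend is static friction, so at the limit f_s = μ_s N = μ_s m g = m v²/r.
Mass cancels: v_max = √(μ_s g r) = √(0.732 × 9.8 × 291) = √2088 = 45.69 m/s.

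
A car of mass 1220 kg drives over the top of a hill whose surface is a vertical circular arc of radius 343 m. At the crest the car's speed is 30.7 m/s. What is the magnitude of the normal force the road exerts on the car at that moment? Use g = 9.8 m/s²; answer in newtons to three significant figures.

At the crest the centripetal acceleration points downward (toward the centre of the arc), so mg − N = mv²/r.
N = m(g − v²/r) = 1220 × (9.8 − (30.7)²/343) = 1220 × (9.8 − 2.748) = 1220 × 7.052 = 8604 N.

8600 N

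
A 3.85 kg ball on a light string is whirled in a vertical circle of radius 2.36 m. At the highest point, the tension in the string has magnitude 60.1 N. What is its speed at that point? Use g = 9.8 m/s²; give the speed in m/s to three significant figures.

At the top, T + mg = mv²/r, so v = √(r(T/m + g)) = √(2.36 × (60.1/3.85 + 9.8)) = √(2.36 × 25.41) = √59.97 = 7.744 m/s.

7.74 m/s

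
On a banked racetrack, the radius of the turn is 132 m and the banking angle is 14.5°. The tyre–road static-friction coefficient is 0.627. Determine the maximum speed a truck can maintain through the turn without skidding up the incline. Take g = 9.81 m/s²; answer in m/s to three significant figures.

At the maximum speed, friction acts down the slope at its limiting value f = μN. Radially (horizontal, toward centre): N sinθ + μN cosθ = mv²/r. Vertically: N cosθ − μN sinθ = mg.
Dividing: v² = r g (sinθ + μcosθ)/(cosθ − μsinθ).
sinθ + μcosθ = 0.2504 + 0.627×0.9681 = 0.8574; cosθ − μsinθ = 0.9681 − 0.627×0.2504 = 0.8112.
v² = 132 × 9.81 × 0.8574/0.8112 = 1369 m²/s², so v = 37.00 m/s.

37.0 m/s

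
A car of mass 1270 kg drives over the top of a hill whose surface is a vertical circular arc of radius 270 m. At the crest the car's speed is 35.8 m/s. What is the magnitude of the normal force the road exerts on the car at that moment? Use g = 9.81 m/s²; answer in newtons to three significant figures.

6430 N

At the crest the centripetal acceleration points downward (toward the centre of the arc), so mg − N = mv²/r.
N = m(g − v²/r) = 1270 × (9.81 − (35.8)²/270) = 1270 × (9.81 − 4.747) = 1270 × 5.063 = 6430 N.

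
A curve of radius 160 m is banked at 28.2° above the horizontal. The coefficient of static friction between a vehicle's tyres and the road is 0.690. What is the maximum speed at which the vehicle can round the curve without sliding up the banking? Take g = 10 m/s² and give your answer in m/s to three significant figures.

At the maximum speed, friction acts down the slope at its limiting value f = μN. Radially (horizontal, toward centre): N sinθ + μN cosθ = mv²/r. Vertically: N cosθ − μN sinθ = mg.
Dividing: v² = r g (sinθ + μcosθ)/(cosθ − μsinθ).
sinθ + μcosθ = 0.4726 + 0.690×0.8813 = 1.081; cosθ − μsinθ = 0.8813 − 0.690×0.4726 = 0.5552.
v² = 160 × 10.0 × 1.081/0.5552 = 3114 m²/s², so v = 55.80 m/s.

55.8 m/s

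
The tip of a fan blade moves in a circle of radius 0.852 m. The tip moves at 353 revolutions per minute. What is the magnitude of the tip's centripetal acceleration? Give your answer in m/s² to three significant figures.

1160 m/s²

ω = 353 rev/min × 2π/60 = 36.97 rad/s, so v = ωr = 36.97 × 0.852 = 31.50 m/s.
a_c = v²/r = (31.50)²/0.852 = 991.9/0.852 = 1164 m/s².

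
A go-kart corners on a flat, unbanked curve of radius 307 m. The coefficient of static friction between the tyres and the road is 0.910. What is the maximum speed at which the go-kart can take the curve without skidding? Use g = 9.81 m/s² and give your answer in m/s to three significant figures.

52.4 m/s

The only inward force on a level bend is static friction, so at the limit f_s = μ_s N = μ_s m g = m v²/r.
Mass cancels: v_max = √(μ_s g r) = √(0.910 × 9.81 × 307) = √2741 = 52.35 m/s.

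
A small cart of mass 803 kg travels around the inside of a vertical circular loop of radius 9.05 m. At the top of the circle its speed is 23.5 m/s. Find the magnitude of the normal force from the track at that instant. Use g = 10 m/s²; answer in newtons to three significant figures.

At the top, both N and the weight mg point inward (toward the centre), so N + mg = mv²/r.
N = m(v²/r − g) = 803 × ((23.5)²/9.05 − 10.0) = 803 × (61.02 − 10.0) = 803 × 51.02 = 40970 N.

41000 N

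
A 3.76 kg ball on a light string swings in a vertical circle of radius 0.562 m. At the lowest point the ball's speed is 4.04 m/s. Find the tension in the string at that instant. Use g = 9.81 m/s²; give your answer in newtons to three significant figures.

At the lowest point, T points up (toward the centre) and the weight mg points down (away from the centre), so the net inward force is T − mg = mv²/r.
T = m(v²/r + g) = 3.76 × ((4.04)²/0.562 + 9.81) = 3.76 × (29.04 + 9.81) = 3.76 × 38.85 = 146.1 N.

146 N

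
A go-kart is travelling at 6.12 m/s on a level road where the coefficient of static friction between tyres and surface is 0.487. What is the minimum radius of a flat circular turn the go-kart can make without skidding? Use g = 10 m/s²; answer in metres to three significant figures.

7.69 m

At the limit, μ_s m g = m v²/r, so r_min = v²/(μ_s g) = (6.12)²/(0.487 × 10.0) = 37.45/4.870 = 7.691 m.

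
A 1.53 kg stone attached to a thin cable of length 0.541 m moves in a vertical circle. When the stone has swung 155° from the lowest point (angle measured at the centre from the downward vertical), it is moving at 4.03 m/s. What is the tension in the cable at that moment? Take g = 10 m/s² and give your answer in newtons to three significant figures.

32.1 N

Take the radial direction toward the centre of the circle as positive. The component of the weight along the string toward the centre is −mg cos φ (φ measured from the bottom), so Newton's second law along the string gives T − mg cos φ = m v²/r.
cos 155° = -0.9063, so T = m(v²/r + g cos φ) = 1.53 × ((4.03)²/0.541 + 10.0 × -0.9063) = 1.53 × (30.02 + (-9.063)) = 1.53 × 20.96 = 32.06 N.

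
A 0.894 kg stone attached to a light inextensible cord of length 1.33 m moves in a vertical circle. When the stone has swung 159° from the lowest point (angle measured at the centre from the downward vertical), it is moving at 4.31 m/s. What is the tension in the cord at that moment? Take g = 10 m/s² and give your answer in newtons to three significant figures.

Take the radial direction toward the centre of the circle as positive. The component of the weight along the string toward the centre is −mg cos φ (φ measured from the bottom), so Newton's second law along the string gives T − mg cos φ = m v²/r.
cos 159° = -0.9336, so T = m(v²/r + g cos φ) = 0.894 × ((4.31)²/1.33 + 10.0 × -0.9336) = 0.894 × (13.97 + (-9.336)) = 0.894 × 4.631 = 4.140 N.

4.14 N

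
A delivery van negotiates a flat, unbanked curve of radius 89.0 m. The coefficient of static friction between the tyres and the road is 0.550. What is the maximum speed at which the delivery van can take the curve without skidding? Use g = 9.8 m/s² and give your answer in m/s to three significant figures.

On a flat curve, static friction is the only horizontal force, so it must supply the full centripetal force: μ_s m g = m v²/r.
Mass cancels: v_max = √(μ_s g r) = √(0.550 × 9.8 × 89.0) = √479.7 = 21.90 m/s.

21.9 m/s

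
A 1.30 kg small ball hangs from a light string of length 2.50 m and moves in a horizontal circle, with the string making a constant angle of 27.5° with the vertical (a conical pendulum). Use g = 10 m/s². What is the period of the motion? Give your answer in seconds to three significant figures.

2.96 s

r = L sinθ = 1.154 m. From T sinθ = mω²r and T cosθ = mg: tanθ = ω²r/g, so ω² = g tanθ / r = g/(L cosθ).
ω = √(g/(L cosθ)) = √(10.0/(2.50 × 0.8870)) = √4.510 = 2.124 rad/s.
Period = 2π/ω = 2.959 s.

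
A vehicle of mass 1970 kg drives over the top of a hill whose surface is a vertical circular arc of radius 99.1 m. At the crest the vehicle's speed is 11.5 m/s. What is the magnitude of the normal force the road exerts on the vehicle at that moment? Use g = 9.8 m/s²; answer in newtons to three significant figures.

16700 N

At the crest the centripetal acceleration points downward (toward the centre of the arc), so mg − N = mv²/r.
N = m(g − v²/r) = 1970 × (9.8 − (11.5)²/99.1) = 1970 × (9.8 − 1.335) = 1970 × 8.465 = 16680 N.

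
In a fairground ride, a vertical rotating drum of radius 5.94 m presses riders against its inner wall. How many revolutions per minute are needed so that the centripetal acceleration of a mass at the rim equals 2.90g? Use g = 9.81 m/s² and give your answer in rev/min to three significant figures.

Require ω²r = 2.90g, so ω = √(2.90 × 9.81/5.94) = 2.188 rad/s.
In rev/min: ω × 60/(2π) = 2.188 × 60/(2π) = 20.90 rev/min.

20.9 rev/min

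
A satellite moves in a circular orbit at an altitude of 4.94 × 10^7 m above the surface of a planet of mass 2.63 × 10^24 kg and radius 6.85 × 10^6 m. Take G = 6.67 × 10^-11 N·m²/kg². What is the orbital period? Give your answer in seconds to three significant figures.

r = R + h = 6.85 × 10^6 + 4.94 × 10^7 = 5.625 × 10^7 m. Gravity provides the centripetal force: G M m / r² = m v² / r ⇒ v = √(GM/r) = 1766 m/s.
T = 2πr/v = 2π × 5.625 × 10^7 / 1766 = 200100 s.

200000 s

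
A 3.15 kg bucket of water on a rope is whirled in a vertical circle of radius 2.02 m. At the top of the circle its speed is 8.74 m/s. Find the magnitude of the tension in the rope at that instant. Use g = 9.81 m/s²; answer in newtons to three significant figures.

At the top, both T and the weight mg point inward (toward the centre), so T + mg = mv²/r.
T = m(v²/r − g) = 3.15 × ((8.74)²/2.02 − 9.81) = 3.15 × (37.82 − 9.81) = 3.15 × 28.01 = 88.22 N.

88.2 N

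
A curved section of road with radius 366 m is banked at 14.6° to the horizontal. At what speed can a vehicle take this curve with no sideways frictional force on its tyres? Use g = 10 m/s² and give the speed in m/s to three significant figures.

30.9 m/s

On a frictionless banked curve, N sinθ = mv²/r and N cosθ = mg, so tanθ = v²/(rg).
v = √(r g tanθ) = √(366 × 10.0 × tan 14.6°) = √(366 × 10.0 × 0.2605) = √953.4 = 30.88 m/s.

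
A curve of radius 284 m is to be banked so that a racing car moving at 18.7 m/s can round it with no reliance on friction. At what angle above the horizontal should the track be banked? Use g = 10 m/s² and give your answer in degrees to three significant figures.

7.02°

For a frictionless banked turn: horizontally N sinθ = mv²/r and vertically N cosθ = mg.
Dividing: tanθ = v²/(r g) = (18.7)²/(284 × 10.0) = 349.7/2840 = 0.1231.
θ = arctan(0.1231) = 7.020°.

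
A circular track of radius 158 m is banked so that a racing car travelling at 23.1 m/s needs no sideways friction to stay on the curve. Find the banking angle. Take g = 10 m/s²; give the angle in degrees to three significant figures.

With no friction, the horizontal component of the normal force provides the centripetal force: N sinθ = mv²/r, while N cosθ = mg vertically.
Dividing: tanθ = v²/(r g) = (23.1)²/(158 × 10.0) = 533.6/1580 = 0.3377.
θ = arctan(0.3377) = 18.66°.

18.7°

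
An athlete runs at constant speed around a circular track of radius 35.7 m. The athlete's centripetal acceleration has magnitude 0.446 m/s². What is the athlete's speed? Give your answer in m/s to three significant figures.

3.99 m/s

a_c = v²/r ⇒ v = √(a_c · r) = √(0.446 × 35.7) = √15.92 = 3.990 m/s.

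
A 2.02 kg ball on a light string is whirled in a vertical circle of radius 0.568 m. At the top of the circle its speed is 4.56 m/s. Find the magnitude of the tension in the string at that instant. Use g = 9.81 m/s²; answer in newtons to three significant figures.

At the top, both T and the weight mg point inward (toward the centre), so T + mg = mv²/r.
T = m(v²/r − g) = 2.02 × ((4.56)²/0.568 − 9.81) = 2.02 × (36.61 − 9.81) = 2.02 × 26.80 = 54.13 N.

54.1 N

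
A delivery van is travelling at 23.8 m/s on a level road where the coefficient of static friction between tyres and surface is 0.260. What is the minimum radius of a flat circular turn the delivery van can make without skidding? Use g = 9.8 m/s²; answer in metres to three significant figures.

222 m

At the limit, μ_s m g = m v²/r, so r_min = v²/(μ_s g) = (23.8)²/(0.260 × 9.8) = 566.4/2.548 = 222.3 m.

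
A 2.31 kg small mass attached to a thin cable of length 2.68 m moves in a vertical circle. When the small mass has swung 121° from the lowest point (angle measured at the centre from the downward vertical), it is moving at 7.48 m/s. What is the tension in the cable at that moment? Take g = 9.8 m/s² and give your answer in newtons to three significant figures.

Take the radial direction toward the centre of the circle as positive. The component of the weight along the string toward the centre is −mg cos φ (φ measured from the bottom), so Newton's second law along the string gives T − mg cos φ = m v²/r.
cos 121° = -0.5150, so T = m(v²/r + g cos φ) = 2.31 × ((7.48)²/2.68 + 9.8 × -0.5150) = 2.31 × (20.88 + (-5.047)) = 2.31 × 15.83 = 36.57 N.

36.6 N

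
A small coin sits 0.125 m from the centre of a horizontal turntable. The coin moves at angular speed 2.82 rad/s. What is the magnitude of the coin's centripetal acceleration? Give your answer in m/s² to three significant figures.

v = ωr = 2.82 × 0.125 = 0.3525 m/s.
a_c = v²/r = (0.3525)²/0.125 = 0.1243/0.125 = 0.9940 m/s².

0.994 m/s²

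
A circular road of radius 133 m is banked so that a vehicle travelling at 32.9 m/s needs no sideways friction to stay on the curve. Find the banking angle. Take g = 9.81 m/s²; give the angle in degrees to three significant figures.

With no friction, the horizontal component of the normal force provides the centripetal force: N sinθ = mv²/r, while N cosθ = mg vertically.
Dividing: tanθ = v²/(r g) = (32.9)²/(133 × 9.81) = 1082/1305 = 0.8296.
θ = arctan(0.8296) = 39.68°.

39.7°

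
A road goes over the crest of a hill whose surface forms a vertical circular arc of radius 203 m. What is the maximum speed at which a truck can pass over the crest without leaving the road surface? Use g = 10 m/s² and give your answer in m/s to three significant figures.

45.1 m/s

At the crest the centre of the circle is below the truck, so the net downward (centripetal) force is mg − N = mv²/r.
The truck leaves the road when N → 0, giving v_max = √(g r) = √(10.0 × 203) = 45.06 m/s.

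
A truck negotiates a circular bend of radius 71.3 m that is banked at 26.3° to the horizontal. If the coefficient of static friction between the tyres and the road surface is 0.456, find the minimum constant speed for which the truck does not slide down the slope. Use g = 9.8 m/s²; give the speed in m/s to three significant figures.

At the minimum speed, friction acts up the slope at its limiting value f = μN. Radially (horizontal, toward centre): N sinθ − μN cosθ = mv²/r. Vertically: N cosθ + μN sinθ = mg.
Dividing: v² = r g (sinθ − μcosθ)/(cosθ + μsinθ).
sinθ − μcosθ = 0.4431 − 0.456×0.8965 = 0.03427; cosθ + μsinθ = 0.8965 + 0.456×0.4431 = 1.099.
v² = 71.3 × 9.8 × 0.03427/1.099 = 21.80 m²/s², so v = 4.669 m/s.

4.67 m/s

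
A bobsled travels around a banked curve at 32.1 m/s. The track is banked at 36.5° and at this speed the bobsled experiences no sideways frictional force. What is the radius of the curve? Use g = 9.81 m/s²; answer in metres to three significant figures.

142 m

Frictionless banking: tanθ = v²/(rg), so r = v²/(g tanθ).
r = (32.1)²/(9.81 × tan 36.5°) = 1030/(9.81 × 0.7400) = 1030/7.259 = 141.9 m.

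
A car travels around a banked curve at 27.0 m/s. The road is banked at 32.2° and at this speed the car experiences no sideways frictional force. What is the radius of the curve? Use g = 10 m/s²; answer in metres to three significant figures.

Frictionless banking: tanθ = v²/(rg), so r = v²/(g tanθ).
r = (27.0)²/(10.0 × tan 32.2°) = 729.0/(10.0 × 0.6297) = 729.0/6.297 = 115.8 m.

116 m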